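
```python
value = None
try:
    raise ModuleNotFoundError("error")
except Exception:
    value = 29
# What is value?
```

Step-by-step execution trace:
1. `raise ModuleNotFoundError(...)` raises ModuleNotFoundError.
2. `except Exception` matches (ModuleNotFoundError is a subclass of Exception) → value = 29.
Result: 29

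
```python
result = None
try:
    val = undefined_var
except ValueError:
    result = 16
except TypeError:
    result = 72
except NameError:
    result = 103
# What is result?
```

Step-by-step execution trace:
1. `val = undefined_var` raises NameError.
2. `except ValueError` does not match NameError; skipped.
3. `except TypeError` does not match NameError; skipped.
4. `except NameError` matches → result = 103.
Result: 103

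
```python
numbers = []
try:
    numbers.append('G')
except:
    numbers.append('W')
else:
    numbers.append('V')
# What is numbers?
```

Step-by-step execution trace:
1. try: `numbers.append('G')` → numbers = ['G']. No exception raised.
2. `except` is skipped.
3. `else` runs (try completed without exception): `numbers.append('V')` → numbers = ['G', 'V'].
Result: ['G', 'V']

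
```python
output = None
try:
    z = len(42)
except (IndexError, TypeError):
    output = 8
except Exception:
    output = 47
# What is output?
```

Step-by-step execution trace:
1. `z = len(42)` raises TypeError.
2. `except (IndexError, TypeError)` matches (TypeError is in the tuple) → output = 8.
3. `except Exception` is not reached.
Result: 8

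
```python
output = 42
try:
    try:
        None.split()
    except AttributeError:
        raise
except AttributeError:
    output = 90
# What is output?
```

Step-by-step execution trace:
1. Inner try: `None.split()` raises AttributeError.
2. Inner `except AttributeError` matches; bare `raise` re-raises the same AttributeError.
3. Outer `except AttributeError` matches → output = 90.
Result: 90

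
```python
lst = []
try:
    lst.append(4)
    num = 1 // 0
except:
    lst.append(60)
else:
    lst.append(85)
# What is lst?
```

Step-by-step execution trace:
1. try: `lst.append(4)` → lst = [4].
2. `num = 1 // 0` raises ZeroDivisionError.
3. bare `except` matches → `lst.append(60)` → lst = [4, 60].
4. `else` is skipped (an exception was raised).
Result: [4, 60]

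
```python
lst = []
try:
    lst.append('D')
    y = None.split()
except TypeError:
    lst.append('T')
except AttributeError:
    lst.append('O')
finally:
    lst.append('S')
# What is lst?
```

Step-by-step execution trace:
1. try: `lst.append('D')` → lst = ['D'].
2. `y = None.split()` raises AttributeError.
3. `except TypeError` does not match AttributeError; skipped.
4. `except AttributeError` matches → `lst.append('O')` → lst = ['D', 'O'].
5. finally always runs: `lst.append('S')` → lst = ['D', 'O', 'S'].
Result: ['D', 'O', 'S']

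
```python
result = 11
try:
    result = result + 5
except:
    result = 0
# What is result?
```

Step-by-step execution trace:
1. result starts at 11.
2. try: `result = result + 5` → result = 16. No exception raised.
3. `except` is skipped.
Result: 16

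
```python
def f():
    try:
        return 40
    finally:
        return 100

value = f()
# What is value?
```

Step-by-step execution trace:
1. `f()` enters try: `return 40` sets pending return value 40.
2. Before returning, `finally: return 100` runs and overrides the pending return.
3. f() returns 100 → value = 100.
Result: 100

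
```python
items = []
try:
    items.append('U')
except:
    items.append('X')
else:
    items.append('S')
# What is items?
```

Step-by-step execution trace:
1. try: `items.append('U')` → items = ['U']. No exception raised.
2. `except` is skipped.
3. `else` runs (try completed without exception): `items.append('S')` → items = ['U', 'S'].
Result: ['U', 'S']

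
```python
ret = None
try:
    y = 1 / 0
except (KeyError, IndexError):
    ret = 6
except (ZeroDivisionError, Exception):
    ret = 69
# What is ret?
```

Step-by-step execution trace:
1. `y = 1 / 0` raises ZeroDivisionError.
2. `except (KeyError, IndexError)` does not match ZeroDivisionError; skipped.
3. `except (ZeroDivisionError, Exception)` matches (ZeroDivisionError is in the tuple) → ret = 69.
Result: 69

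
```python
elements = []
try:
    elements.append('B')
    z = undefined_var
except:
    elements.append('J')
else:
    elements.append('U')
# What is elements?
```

Step-by-step execution trace:
1. try: `elements.append('B')` → elements = ['B'].
2. `z = undefined_var` raises NameError.
3. bare `except` matches → `elements.append('J')` → elements = ['B', 'J'].
4. `else` is skipped (an exception was raised).
Result: ['B', 'J']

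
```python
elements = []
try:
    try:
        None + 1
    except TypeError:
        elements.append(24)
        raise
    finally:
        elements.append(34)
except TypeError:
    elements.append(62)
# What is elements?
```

Step-by-step execution trace:
1. Inner try: `None + 1` raises TypeError.
2. Inner `except TypeError` matches → `elements.append(24)` → elements = [24].
3. bare `raise` re-raises TypeError.
4. Inner `finally` runs during unwinding: `elements.append(34)` → elements = [24, 34].
5. Outer `except TypeError` matches → `elements.append(62)` → elements = [24, 34, 62].
Result: [24, 34, 62]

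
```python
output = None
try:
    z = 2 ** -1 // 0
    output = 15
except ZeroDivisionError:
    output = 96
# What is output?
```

Step-by-step execution trace:
1. `z = 2 ** -1 // 0` raises ZeroDivisionError.
2. `output = 15` is not reached.
3. `except ZeroDivisionError` matches → output = 96.
Result: 96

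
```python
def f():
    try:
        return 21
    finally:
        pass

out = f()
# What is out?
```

Step-by-step execution trace:
1. `f()` enters try: `return 21` sets pending return value 21.
2. Before returning, `finally: pass` runs (no effect).
3. f() returns 21 → out = 21.
Result: 21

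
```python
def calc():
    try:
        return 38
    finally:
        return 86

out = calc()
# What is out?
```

Step-by-step execution trace:
1. `calc()` enters try: `return 38` sets pending return value 38.
2. Before returning, `finally: return 86` runs and overrides the pending return.
3. calc() returns 86 → out = 86.
Result: 86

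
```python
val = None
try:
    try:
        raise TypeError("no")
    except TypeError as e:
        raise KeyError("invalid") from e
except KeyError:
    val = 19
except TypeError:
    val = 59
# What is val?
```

Step-by-step execution trace:
1. Inner try raises TypeError; inner `except TypeError as e` catches it.
2. `raise KeyError(...) from e` raises KeyError (TypeError is attached as __cause__, but only KeyError is active).
3. Outer `except KeyError` matches → val = 19.
4. `except TypeError` is not reached.
Result: 19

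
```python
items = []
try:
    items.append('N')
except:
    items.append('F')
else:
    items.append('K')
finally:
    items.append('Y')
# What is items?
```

Step-by-step execution trace:
1. try: `items.append('N')` → items = ['N']. No exception raised.
2. `except` is skipped.
3. `else` runs: `items.append('K')` → items = ['N', 'K'].
4. `finally` always runs: `items.append('Y')` → items = ['N', 'K', 'Y'].
Result: ['N', 'K', 'Y']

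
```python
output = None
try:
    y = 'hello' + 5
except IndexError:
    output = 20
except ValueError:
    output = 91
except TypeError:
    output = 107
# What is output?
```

Step-by-step execution trace:
1. `y = 'hello' + 5` raises TypeError.
2. `except IndexError` does not match TypeError; skipped.
3. `except ValueError` does not match TypeError; skipped.
4. `except TypeError` matches → output = 107.
Result: 107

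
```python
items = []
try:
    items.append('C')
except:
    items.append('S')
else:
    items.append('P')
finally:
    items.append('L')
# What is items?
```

Step-by-step execution trace:
1. try: `items.append('C')` → items = ['C']. No exception raised.
2. `except` is skipped.
3. `else` runs: `items.append('P')` → items = ['C', 'P'].
4. `finally` always runs: `items.append('L')` → items = ['C', 'P', 'L'].
Result: ['C', 'P', 'L']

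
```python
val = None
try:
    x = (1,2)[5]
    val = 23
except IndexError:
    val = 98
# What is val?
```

Step-by-step execution trace:
1. `x = (1,2)[5]` raises IndexError.
2. `val = 23` is not reached.
3. `except IndexError` matches → val = 98.
Result: 98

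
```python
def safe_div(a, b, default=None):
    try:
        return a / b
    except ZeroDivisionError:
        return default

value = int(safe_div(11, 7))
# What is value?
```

Step-by-step execution trace:
1. `safe_div(11, 7)` enters try: `return 11 / 7` → returns 1.5714285714285714. No exception raised.
2. `except ZeroDivisionError` is skipped.
3. `int(1.5714285714285714)` → 1 → value = 1.
Result: 1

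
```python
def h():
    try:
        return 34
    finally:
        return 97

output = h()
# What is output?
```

Step-by-step execution trace:
1. `h()` enters try: `return 34` sets pending return value 34.
2. Before returning, `finally: return 97` runs and overrides the pending return.
3. h() returns 97 → output = 97.
Result: 97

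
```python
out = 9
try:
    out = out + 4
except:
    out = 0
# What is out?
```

Step-by-step execution trace:
1. out starts at 9.
2. try: `out = out + 4` → out = 13. No exception raised.
3. `except` is skipped.
Result: 13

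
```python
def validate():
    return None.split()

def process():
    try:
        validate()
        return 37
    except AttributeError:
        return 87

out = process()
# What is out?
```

Step-by-step execution trace:
1. `process()` calls `validate()`.
2. `validate()` evaluates `None.split()`, which raises AttributeError; it propagates to the caller.
3. `return 37` is not reached.
4. `except AttributeError` in process matches → returns 87.
5. out = 87.
Result: 87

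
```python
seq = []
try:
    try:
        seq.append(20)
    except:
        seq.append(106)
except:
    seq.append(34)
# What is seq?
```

Step-by-step execution trace:
1. Inner try: `seq.append(20)` → seq = [20]. No exception raised.
2. Inner `except` is skipped.
3. Inner try completes normally; outer `except` is skipped.
Result: [20]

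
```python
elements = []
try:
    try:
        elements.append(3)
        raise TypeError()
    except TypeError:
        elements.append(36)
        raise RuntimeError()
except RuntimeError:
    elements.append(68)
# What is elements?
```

Step-by-step execution trace:
1. Inner try: `elements.append(3)` → elements = [3].
2. `raise TypeError()` raises TypeError.
3. Inner `except TypeError` matches → `elements.append(36)` → elements = [3, 36].
4. `raise RuntimeError()` raises RuntimeError; propagates to outer try.
5. Outer `except RuntimeError` matches → `elements.append(68)` → elements = [3, 36, 68].
Result: [3, 36, 68]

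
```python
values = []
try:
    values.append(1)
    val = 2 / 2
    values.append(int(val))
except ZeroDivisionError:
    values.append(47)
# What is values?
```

Step-by-step execution trace:
1. try: `values.append(1)` → values = [1].
2. `val = 2 / 2` → val = 1.0. No exception raised.
3. `values.append(int(val))` → values = [1, 1].
4. `except ZeroDivisionError` is skipped (no exception was raised).
Result: [1, 1]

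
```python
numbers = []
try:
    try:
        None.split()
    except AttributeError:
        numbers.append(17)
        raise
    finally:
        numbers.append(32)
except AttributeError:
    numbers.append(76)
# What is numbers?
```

Step-by-step execution trace:
1. Inner try: `None.split()` raises AttributeError.
2. Inner `except AttributeError` matches → `numbers.append(17)` → numbers = [17].
3. bare `raise` re-raises AttributeError.
4. Inner `finally` runs during unwinding: `numbers.append(32)` → numbers = [17, 32].
5. Outer `except AttributeError` matches → `numbers.append(76)` → numbers = [17, 32, 76].
Result: [17, 32, 76]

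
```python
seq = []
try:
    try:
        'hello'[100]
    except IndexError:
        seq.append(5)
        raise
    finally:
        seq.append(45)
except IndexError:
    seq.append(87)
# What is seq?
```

Step-by-step execution trace:
1. Inner try: `'hello'[100]` raises IndexError.
2. Inner `except IndexError` matches → `seq.append(5)` → seq = [5].
3. bare `raise` re-raises IndexError.
4. Inner `finally` runs during unwinding: `seq.append(45)` → seq = [5, 45].
5. Outer `except IndexError` matches → `seq.append(87)` → seq = [5, 45, 87].
Result: [5, 45, 87]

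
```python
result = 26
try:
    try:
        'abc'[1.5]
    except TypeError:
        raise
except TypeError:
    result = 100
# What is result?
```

Step-by-step execution trace:
1. Inner try: `'abc'[1.5]` raises TypeError.
2. Inner `except TypeError` matches; bare `raise` re-raises the same TypeError.
3. Outer `except TypeError` matches → result = 100.
Result: 100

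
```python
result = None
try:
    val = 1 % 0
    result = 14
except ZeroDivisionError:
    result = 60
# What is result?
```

Step-by-step execution trace:
1. `val = 1 % 0` raises ZeroDivisionError.
2. `result = 14` is not reached.
3. `except ZeroDivisionError` matches → result = 60.
Result: 60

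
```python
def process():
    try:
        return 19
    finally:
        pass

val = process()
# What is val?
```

Step-by-step execution trace:
1. `process()` enters try: `return 19` sets pending return value 19.
2. Before returning, `finally: pass` runs (no effect).
3. process() returns 19 → val = 19.
Result: 19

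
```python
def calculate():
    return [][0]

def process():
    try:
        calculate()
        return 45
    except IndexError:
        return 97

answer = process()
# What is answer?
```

Step-by-step execution trace:
1. `process()` calls `calculate()`.
2. `calculate()` evaluates `[][0]`, which raises IndexError; it propagates to the caller.
3. `return 45` is not reached.
4. `except IndexError` in process matches → returns 97.
5. answer = 97.
Result: 97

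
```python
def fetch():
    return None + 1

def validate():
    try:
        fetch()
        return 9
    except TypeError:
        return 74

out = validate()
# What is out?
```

Step-by-step execution trace:
1. `validate()` calls `fetch()`.
2. `fetch()` evaluates `None + 1`, which raises TypeError; it propagates to the caller.
3. `return 9` is not reached.
4. `except TypeError` in validate matches → returns 74.
5. out = 74.
Result: 74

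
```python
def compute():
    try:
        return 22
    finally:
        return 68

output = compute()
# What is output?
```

Step-by-step execution trace:
1. `compute()` enters try: `return 22` sets pending return value 22.
2. Before returning, `finally: return 68` runs and overrides the pending return.
3. compute() returns 68 → output = 68.
Result: 68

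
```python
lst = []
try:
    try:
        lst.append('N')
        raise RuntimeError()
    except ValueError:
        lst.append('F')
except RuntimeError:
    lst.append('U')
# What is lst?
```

Step-by-step execution trace:
1. Inner try: `lst.append('N')` → lst = ['N'].
2. `raise RuntimeError()` raises RuntimeError.
3. Inner `except ValueError` does not match RuntimeError; exception propagates to outer try.
4. Outer `except RuntimeError` matches → `lst.append('U')` → lst = ['N', 'U'].
Result: ['N', 'U']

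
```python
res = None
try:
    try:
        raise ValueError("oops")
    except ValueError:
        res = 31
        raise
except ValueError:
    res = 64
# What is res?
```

Step-by-step execution trace:
1. Inner try: `raise ValueError("oops")` raises ValueError.
2. Inner `except ValueError` matches → res = 31.
3. bare `raise` re-raises the same ValueError.
4. Outer `except ValueError` matches → res = 64.
Result: 64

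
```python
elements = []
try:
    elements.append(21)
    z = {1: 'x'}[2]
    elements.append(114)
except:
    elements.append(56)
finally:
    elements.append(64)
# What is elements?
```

Step-by-step execution trace:
1. try: `elements.append(21)` → elements = [21].
2. `z = {1: 'x'}[2]` raises KeyError; `elements.append(114)` is not reached.
3. bare `except` matches → `elements.append(56)` → elements = [21, 56].
4. finally always runs: `elements.append(64)` → elements = [21, 56, 64].
Result: [21, 56, 64]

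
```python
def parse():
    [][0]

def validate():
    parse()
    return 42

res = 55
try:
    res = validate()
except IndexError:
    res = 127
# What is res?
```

Step-by-step execution trace:
1. res starts at 55.
2. try: `validate()` calls `parse()`.
3. `parse()` evaluates `[][0]`, which raises IndexError; it propagates through validate (uncaught).
4. `return 42` in validate is not reached; the assignment to res does not complete.
5. `except IndexError` matches → res = 127.
Result: 127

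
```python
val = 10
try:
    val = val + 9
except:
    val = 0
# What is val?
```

Step-by-step execution trace:
1. val starts at 10.
2. try: `val = val + 9` → val = 19. No exception raised.
3. `except` is skipped.
Result: 19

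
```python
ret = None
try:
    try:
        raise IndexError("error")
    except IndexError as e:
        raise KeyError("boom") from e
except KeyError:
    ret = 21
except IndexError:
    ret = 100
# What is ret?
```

Step-by-step execution trace:
1. Inner try raises IndexError; inner `except IndexError as e` catches it.
2. `raise KeyError(...) from e` raises KeyError (IndexError is attached as __cause__, but only KeyError is active).
3. Outer `except KeyError` matches → ret = 21.
4. `except IndexError` is not reached.
Result: 21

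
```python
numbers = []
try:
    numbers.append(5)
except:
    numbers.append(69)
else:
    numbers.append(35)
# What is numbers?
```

Step-by-step execution trace:
1. try: `numbers.append(5)` → numbers = [5]. No exception raised.
2. `except` is skipped.
3. `else` runs (try completed without exception): `numbers.append(35)` → numbers = [5, 35].
Result: [5, 35]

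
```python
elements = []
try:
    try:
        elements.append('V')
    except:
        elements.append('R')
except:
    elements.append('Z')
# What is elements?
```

Step-by-step execution trace:
1. Inner try: `elements.append('V')` → elements = ['V']. No exception raised.
2. Inner `except` is skipped.
3. Inner try completes normally; outer `except` is skipped.
Result: ['V']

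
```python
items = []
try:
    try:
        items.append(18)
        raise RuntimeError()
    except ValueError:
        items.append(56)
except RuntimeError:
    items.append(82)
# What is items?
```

Step-by-step execution trace:
1. Inner try: `items.append(18)` → items = [18].
2. `raise RuntimeError()` raises RuntimeError.
3. Inner `except ValueError` does not match RuntimeError; exception propagates to outer try.
4. Outer `except RuntimeError` matches → `items.append(82)` → items = [18, 82].
Result: [18, 82]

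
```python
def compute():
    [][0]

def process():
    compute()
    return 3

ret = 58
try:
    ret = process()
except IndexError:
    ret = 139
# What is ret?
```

Step-by-step execution trace:
1. ret starts at 58.
2. try: `process()` calls `compute()`.
3. `compute()` evaluates `[][0]`, which raises IndexError; it propagates through process (uncaught).
4. `return 3` in process is not reached; the assignment to ret does not complete.
5. `except IndexError` matches → ret = 139.
Result: 139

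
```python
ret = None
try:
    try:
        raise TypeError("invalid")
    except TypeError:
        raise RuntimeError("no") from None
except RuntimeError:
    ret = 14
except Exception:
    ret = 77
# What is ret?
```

Step-by-step execution trace:
1. Inner try raises TypeError; inner `except TypeError` catches it.
2. `raise RuntimeError(...) from None` raises RuntimeError (from None suppresses __context__, but the active exception is still RuntimeError).
3. Outer `except RuntimeError` matches → ret = 14.
4. `except Exception` is not reached.
Result: 14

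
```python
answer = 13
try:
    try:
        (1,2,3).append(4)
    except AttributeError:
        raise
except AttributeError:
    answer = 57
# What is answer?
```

Step-by-step execution trace:
1. Inner try: `(1,2,3).append(4)` raises AttributeError.
2. Inner `except AttributeError` matches; bare `raise` re-raises the same AttributeError.
3. Outer `except AttributeError` matches → answer = 57.
Result: 57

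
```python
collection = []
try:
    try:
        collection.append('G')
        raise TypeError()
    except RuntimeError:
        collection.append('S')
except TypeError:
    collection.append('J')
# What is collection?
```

Step-by-step execution trace:
1. Inner try: `collection.append('G')` → collection = ['G'].
2. `raise TypeError()` raises TypeError.
3. Inner `except RuntimeError` does not match TypeError; exception propagates to outer try.
4. Outer `except TypeError` matches → `collection.append('J')` → collection = ['G', 'J'].
Result: ['G', 'J']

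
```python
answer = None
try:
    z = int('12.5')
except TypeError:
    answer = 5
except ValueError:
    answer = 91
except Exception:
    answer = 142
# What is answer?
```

Step-by-step execution trace:
1. `z = int('12.5')` raises ValueError.
2. `except TypeError` does not match ValueError; skipped.
3. `except ValueError` matches → answer = 91.
4. Remaining except clauses are skipped.
Result: 91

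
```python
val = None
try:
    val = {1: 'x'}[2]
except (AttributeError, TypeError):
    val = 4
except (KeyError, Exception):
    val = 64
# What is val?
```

Step-by-step execution trace:
1. `val = {1: 'x'}[2]` raises KeyError.
2. `except (AttributeError, TypeError)` does not match KeyError; skipped.
3. `except (KeyError, Exception)` matches (KeyError is in the tuple) → val = 64.
Result: 64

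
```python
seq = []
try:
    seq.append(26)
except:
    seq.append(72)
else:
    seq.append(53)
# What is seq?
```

Step-by-step execution trace:
1. try: `seq.append(26)` → seq = [26]. No exception raised.
2. `except` is skipped.
3. `else` runs (try completed without exception): `seq.append(53)` → seq = [26, 53].
Result: [26, 53]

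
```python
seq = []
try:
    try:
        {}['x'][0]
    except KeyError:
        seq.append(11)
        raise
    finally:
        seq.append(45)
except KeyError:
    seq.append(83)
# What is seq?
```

Step-by-step execution trace:
1. Inner try: `{}['x'][0]` raises KeyError.
2. Inner `except KeyError` matches → `seq.append(11)` → seq = [11].
3. bare `raise` re-raises KeyError.
4. Inner `finally` runs during unwinding: `seq.append(45)` → seq = [11, 45].
5. Outer `except KeyError` matches → `seq.append(83)` → seq = [11, 45, 83].
Result: [11, 45, 83]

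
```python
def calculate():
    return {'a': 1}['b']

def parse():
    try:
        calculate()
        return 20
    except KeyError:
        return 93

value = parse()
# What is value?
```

Step-by-step execution trace:
1. `parse()` calls `calculate()`.
2. `calculate()` evaluates `{'a': 1}['b']`, which raises KeyError; it propagates to the caller.
3. `return 20` is not reached.
4. `except KeyError` in parse matches → returns 93.
5. value = 93.
Result: 93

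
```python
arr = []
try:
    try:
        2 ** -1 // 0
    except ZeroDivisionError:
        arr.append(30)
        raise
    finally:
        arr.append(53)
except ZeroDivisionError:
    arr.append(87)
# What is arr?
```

Step-by-step execution trace:
1. Inner try: `2 ** -1 // 0` raises ZeroDivisionError.
2. Inner `except ZeroDivisionError` matches → `arr.append(30)` → arr = [30].
3. bare `raise` re-raises ZeroDivisionError.
4. Inner `finally` runs during unwinding: `arr.append(53)` → arr = [30, 53].
5. Outer `except ZeroDivisionError` matches → `arr.append(87)` → arr = [30, 53, 87].
Result: [30, 53, 87]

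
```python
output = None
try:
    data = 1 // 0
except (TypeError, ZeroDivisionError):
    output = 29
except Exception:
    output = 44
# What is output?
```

Step-by-step execution trace:
1. `data = 1 // 0` raises ZeroDivisionError.
2. `except (TypeError, ZeroDivisionError)` matches (ZeroDivisionError is in the tuple) → output = 29.
3. `except Exception` is not reached.
Result: 29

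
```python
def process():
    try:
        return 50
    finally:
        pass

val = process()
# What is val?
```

Step-by-step execution trace:
1. `process()` enters try: `return 50` sets pending return value 50.
2. Before returning, `finally: pass` runs (no effect).
3. process() returns 50 → val = 50.
Result: 50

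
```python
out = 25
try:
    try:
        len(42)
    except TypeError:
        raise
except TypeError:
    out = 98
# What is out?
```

Step-by-step execution trace:
1. Inner try: `len(42)` raises TypeError.
2. Inner `except TypeError` matches; bare `raise` re-raises the same TypeError.
3. Outer `except TypeError` matches → out = 98.
Result: 98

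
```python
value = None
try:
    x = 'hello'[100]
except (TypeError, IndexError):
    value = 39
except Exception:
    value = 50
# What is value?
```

Step-by-step execution trace:
1. `x = 'hello'[100]` raises IndexError.
2. `except (TypeError, IndexError)` matches (IndexError is in the tuple) → value = 39.
3. `except Exception` is not reached.
Result: 39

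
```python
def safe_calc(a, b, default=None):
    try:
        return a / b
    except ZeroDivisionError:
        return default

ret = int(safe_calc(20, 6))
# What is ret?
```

Step-by-step execution trace:
1. `safe_calc(20, 6)` enters try: `return 20 / 6` → returns 3.3333333333333335. No exception raised.
2. `except ZeroDivisionError` is skipped.
3. `int(3.3333333333333335)` → 3 → ret = 3.
Result: 3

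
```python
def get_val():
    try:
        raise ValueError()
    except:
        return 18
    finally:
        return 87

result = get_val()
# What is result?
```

Step-by-step execution trace:
1. `get_val()` enters try: `raise ValueError()` raises ValueError.
2. bare `except` matches → `return 18` sets pending return value 18.
3. Before returning, `finally: return 87` runs and overrides the pending return.
4. get_val() returns 87 → result = 87.
Result: 87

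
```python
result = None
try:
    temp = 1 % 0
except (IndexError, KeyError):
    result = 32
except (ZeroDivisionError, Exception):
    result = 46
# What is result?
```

Step-by-step execution trace:
1. `temp = 1 % 0` raises ZeroDivisionError.
2. `except (IndexError, KeyError)` does not match ZeroDivisionError; skipped.
3. `except (ZeroDivisionError, Exception)` matches (ZeroDivisionError is in the tuple) → result = 46.
Result: 46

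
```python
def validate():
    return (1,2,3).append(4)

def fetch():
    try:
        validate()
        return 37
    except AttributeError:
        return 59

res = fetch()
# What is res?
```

Step-by-step execution trace:
1. `fetch()` calls `validate()`.
2. `validate()` evaluates `(1,2,3).append(4)`, which raises AttributeError; it propagates to the caller.
3. `return 37` is not reached.
4. `except AttributeError` in fetch matches → returns 59.
5. res = 59.
Result: 59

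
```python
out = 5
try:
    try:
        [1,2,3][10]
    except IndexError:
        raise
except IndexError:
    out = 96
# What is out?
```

Step-by-step execution trace:
1. Inner try: `[1,2,3][10]` raises IndexError.
2. Inner `except IndexError` matches; bare `raise` re-raises the same IndexError.
3. Outer `except IndexError` matches → out = 96.
Result: 96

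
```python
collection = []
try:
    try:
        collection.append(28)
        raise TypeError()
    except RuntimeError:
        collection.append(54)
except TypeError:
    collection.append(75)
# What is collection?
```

Step-by-step execution trace:
1. Inner try: `collection.append(28)` → collection = [28].
2. `raise TypeError()` raises TypeError.
3. Inner `except RuntimeError` does not match TypeError; exception propagates to outer try.
4. Outer `except TypeError` matches → `collection.append(75)` → collection = [28, 75].
Result: [28, 75]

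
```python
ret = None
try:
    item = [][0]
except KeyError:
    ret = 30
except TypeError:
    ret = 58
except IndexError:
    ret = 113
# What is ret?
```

Step-by-step execution trace:
1. `item = [][0]` raises IndexError.
2. `except KeyError` does not match IndexError; skipped.
3. `except TypeError` does not match IndexError; skipped.
4. `except IndexError` matches → ret = 113.
Result: 113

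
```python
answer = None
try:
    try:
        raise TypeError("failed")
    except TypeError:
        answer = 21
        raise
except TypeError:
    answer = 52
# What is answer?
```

Step-by-step execution trace:
1. Inner try: `raise TypeError("failed")` raises TypeError.
2. Inner `except TypeError` matches → answer = 21.
3. bare `raise` re-raises the same TypeError.
4. Outer `except TypeError` matches → answer = 52.
Result: 52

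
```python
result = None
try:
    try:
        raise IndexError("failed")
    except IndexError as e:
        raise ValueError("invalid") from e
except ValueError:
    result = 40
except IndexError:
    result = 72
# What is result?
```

Step-by-step execution trace:
1. Inner try raises IndexError; inner `except IndexError as e` catches it.
2. `raise ValueError(...) from e` raises ValueError (IndexError is attached as __cause__, but only ValueError is active).
3. Outer `except ValueError` matches → result = 40.
4. `except IndexError` is not reached.
Result: 40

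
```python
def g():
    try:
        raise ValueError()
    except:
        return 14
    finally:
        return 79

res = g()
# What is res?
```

Step-by-step execution trace:
1. `g()` enters try: `raise ValueError()` raises ValueError.
2. bare `except` matches → `return 14` sets pending return value 14.
3. Before returning, `finally: return 79` runs and overrides the pending return.
4. g() returns 79 → res = 79.
Result: 79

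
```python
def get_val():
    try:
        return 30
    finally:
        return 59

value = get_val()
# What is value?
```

Step-by-step execution trace:
1. `get_val()` enters try: `return 30` sets pending return value 30.
2. Before returning, `finally: return 59` runs and overrides the pending return.
3. get_val() returns 59 → value = 59.
Result: 59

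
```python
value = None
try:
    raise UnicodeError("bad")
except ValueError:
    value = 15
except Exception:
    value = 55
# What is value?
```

Step-by-step execution trace:
1. `raise UnicodeError(...)` raises UnicodeError.
2. `except ValueError` matches (UnicodeError is a subclass of ValueError) → value = 15.
3. `except Exception` is not reached.
Result: 15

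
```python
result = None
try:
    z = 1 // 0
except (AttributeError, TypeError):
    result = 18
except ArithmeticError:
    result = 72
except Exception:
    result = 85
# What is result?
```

Step-by-step execution trace:
1. `z = 1 // 0` raises ZeroDivisionError.
2. `except (AttributeError, TypeError)` does not match ZeroDivisionError; skipped.
3. `except ArithmeticError` matches (ZeroDivisionError is a subclass of ArithmeticError) → result = 72.
4. `except Exception` is not reached.
Result: 72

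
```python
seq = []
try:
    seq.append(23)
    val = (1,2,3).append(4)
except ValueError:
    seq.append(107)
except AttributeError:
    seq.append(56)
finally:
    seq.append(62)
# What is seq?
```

Step-by-step execution trace:
1. try: `seq.append(23)` → seq = [23].
2. `val = (1,2,3).append(4)` raises AttributeError.
3. `except ValueError` does not match AttributeError; skipped.
4. `except AttributeError` matches → `seq.append(56)` → seq = [23, 56].
5. finally always runs: `seq.append(62)` → seq = [23, 56, 62].
Result: [23, 56, 62]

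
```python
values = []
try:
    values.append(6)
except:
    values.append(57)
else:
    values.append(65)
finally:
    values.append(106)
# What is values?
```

Step-by-step execution trace:
1. try: `values.append(6)` → values = [6]. No exception raised.
2. `except` is skipped.
3. `else` runs: `values.append(65)` → values = [6, 65].
4. `finally` always runs: `values.append(106)` → values = [6, 65, 106].
Result: [6, 65, 106]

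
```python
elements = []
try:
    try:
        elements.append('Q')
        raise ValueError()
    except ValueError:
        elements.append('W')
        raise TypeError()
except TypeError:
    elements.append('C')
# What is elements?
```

Step-by-step execution trace:
1. Inner try: `elements.append('Q')` → elements = ['Q'].
2. `raise ValueError()` raises ValueError.
3. Inner `except ValueError` matches → `elements.append('W')` → elements = ['Q', 'W'].
4. `raise TypeError()` raises TypeError; propagates to outer try.
5. Outer `except TypeError` matches → `elements.append('C')` → elements = ['Q', 'W', 'C'].
Result: ['Q', 'W', 'C']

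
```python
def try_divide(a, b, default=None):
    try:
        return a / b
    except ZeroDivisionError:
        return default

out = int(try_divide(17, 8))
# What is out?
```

Step-by-step execution trace:
1. `try_divide(17, 8)` enters try: `return 17 / 8` → returns 2.125. No exception raised.
2. `except ZeroDivisionError` is skipped.
3. `int(2.125)` → 2 → out = 2.
Result: 2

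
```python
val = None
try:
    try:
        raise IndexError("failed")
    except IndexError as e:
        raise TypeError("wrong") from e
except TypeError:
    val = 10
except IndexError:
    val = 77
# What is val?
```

Step-by-step execution trace:
1. Inner try raises IndexError; inner `except IndexError as e` catches it.
2. `raise TypeError(...) from e` raises TypeError (IndexError is attached as __cause__, but only TypeError is active).
3. Outer `except TypeError` matches → val = 10.
4. `except IndexError` is not reached.
Result: 10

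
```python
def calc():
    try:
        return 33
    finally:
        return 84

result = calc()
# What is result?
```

Step-by-step execution trace:
1. `calc()` enters try: `return 33` sets pending return value 33.
2. Before returning, `finally: return 84` runs and overrides the pending return.
3. calc() returns 84 → result = 84.
Result: 84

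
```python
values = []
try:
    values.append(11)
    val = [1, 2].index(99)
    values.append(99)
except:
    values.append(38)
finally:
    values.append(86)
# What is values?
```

Step-by-step execution trace:
1. try: `values.append(11)` → values = [11].
2. `val = [1, 2].index(99)` raises ValueError; `values.append(99)` is not reached.
3. bare `except` matches → `values.append(38)` → values = [11, 38].
4. finally always runs: `values.append(86)` → values = [11, 38, 86].
Result: [11, 38, 86]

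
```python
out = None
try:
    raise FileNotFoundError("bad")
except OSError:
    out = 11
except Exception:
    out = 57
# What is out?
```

Step-by-step execution trace:
1. `raise FileNotFoundError(...)` raises FileNotFoundError.
2. `except OSError` matches (FileNotFoundError is a subclass of OSError) → out = 11.
3. `except Exception` is not reached.
Result: 11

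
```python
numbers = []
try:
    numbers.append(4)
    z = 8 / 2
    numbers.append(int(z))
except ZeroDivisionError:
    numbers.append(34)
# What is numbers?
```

Step-by-step execution trace:
1. try: `numbers.append(4)` → numbers = [4].
2. `z = 8 / 2` → z = 4.0. No exception raised.
3. `numbers.append(int(z))` → numbers = [4, 4].
4. `except ZeroDivisionError` is skipped (no exception was raised).
Result: [4, 4]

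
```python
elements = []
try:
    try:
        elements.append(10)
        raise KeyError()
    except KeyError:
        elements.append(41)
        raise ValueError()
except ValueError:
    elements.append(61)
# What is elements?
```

Step-by-step execution trace:
1. Inner try: `elements.append(10)` → elements = [10].
2. `raise KeyError()` raises KeyError.
3. Inner `except KeyError` matches → `elements.append(41)` → elements = [10, 41].
4. `raise ValueError()` raises ValueError; propagates to outer try.
5. Outer `except ValueError` matches → `elements.append(61)` → elements = [10, 41, 61].
Result: [10, 41, 61]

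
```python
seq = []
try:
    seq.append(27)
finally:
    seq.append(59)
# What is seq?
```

Step-by-step execution trace:
1. try: `seq.append(27)` → seq = [27].
2. The try body completes without raising.
3. finally always runs: `seq.append(59)` → seq = [27, 59].
Result: [27, 59]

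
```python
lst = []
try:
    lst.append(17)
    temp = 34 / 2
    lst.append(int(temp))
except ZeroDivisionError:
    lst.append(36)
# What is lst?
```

Step-by-step execution trace:
1. try: `lst.append(17)` → lst = [17].
2. `temp = 34 / 2` → temp = 17.0. No exception raised.
3. `lst.append(int(temp))` → lst = [17, 17].
4. `except ZeroDivisionError` is skipped (no exception was raised).
Result: [17, 17]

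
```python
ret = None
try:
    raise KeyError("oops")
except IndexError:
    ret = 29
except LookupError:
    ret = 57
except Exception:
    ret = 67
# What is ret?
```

Step-by-step execution trace:
1. `raise KeyError(...)` raises KeyError.
2. `except IndexError` does not match (KeyError is not a subclass of IndexError); skipped.
3. `except LookupError` matches (KeyError is a subclass of LookupError) → ret = 57.
4. `except Exception` is not reached.
Result: 57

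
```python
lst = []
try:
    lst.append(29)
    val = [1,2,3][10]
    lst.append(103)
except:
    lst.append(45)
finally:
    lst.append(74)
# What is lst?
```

Step-by-step execution trace:
1. try: `lst.append(29)` → lst = [29].
2. `val = [1,2,3][10]` raises IndexError; `lst.append(103)` is not reached.
3. bare `except` matches → `lst.append(45)` → lst = [29, 45].
4. finally always runs: `lst.append(74)` → lst = [29, 45, 74].
Result: [29, 45, 74]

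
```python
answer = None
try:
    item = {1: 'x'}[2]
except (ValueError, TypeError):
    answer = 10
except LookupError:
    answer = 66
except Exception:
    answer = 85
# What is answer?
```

Step-by-step execution trace:
1. `item = {1: 'x'}[2]` raises KeyError.
2. `except (ValueError, TypeError)` does not match KeyError; skipped.
3. `except LookupError` matches (KeyError is a subclass of LookupError) → answer = 66.
4. `except Exception` is not reached.
Result: 66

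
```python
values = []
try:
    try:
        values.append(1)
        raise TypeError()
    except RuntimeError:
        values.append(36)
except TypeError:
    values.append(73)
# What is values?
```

Step-by-step execution trace:
1. Inner try: `values.append(1)` → values = [1].
2. `raise TypeError()` raises TypeError.
3. Inner `except RuntimeError` does not match TypeError; exception propagates to outer try.
4. Outer `except TypeError` matches → `values.append(73)` → values = [1, 73].
Result: [1, 73]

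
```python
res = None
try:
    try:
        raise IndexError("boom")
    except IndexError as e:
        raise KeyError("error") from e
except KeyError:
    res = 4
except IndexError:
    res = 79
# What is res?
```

Step-by-step execution trace:
1. Inner try raises IndexError; inner `except IndexError as e` catches it.
2. `raise KeyError(...) from e` raises KeyError (IndexError is attached as __cause__, but only KeyError is active).
3. Outer `except KeyError` matches → res = 4.
4. `except IndexError` is not reached.
Result: 4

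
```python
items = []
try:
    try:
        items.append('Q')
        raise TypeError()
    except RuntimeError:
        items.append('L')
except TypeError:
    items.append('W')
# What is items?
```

Step-by-step execution trace:
1. Inner try: `items.append('Q')` → items = ['Q'].
2. `raise TypeError()` raises TypeError.
3. Inner `except RuntimeError` does not match TypeError; exception propagates to outer try.
4. Outer `except TypeError` matches → `items.append('W')` → items = ['Q', 'W'].
Result: ['Q', 'W']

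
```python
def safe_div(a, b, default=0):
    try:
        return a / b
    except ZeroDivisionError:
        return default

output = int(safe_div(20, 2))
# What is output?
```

Step-by-step execution trace:
1. `safe_div(20, 2)` enters try: `return 20 / 2` → returns 10.0. No exception raised.
2. `except ZeroDivisionError` is skipped.
3. `int(10.0)` → 10 → output = 10.
Result: 10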